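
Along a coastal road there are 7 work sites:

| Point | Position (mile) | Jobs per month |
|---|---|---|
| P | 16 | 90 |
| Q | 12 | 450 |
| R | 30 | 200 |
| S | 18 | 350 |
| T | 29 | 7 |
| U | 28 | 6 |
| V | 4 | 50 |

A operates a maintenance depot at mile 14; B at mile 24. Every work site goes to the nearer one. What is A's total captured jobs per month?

The indifferent point is the midpoint (14+24)/2 = 19; work sites left of it (closer to A at 14) go to A, those right go to B.
  V at 4 (w=50) → A
  Q at 12 (w=450) → A
  P at 16 (w=90) → A
  S at 18 (w=350) → A
  U at 28 (w=6) → B
  T at 29 (w=7) → B
  R at 30 (w=200) → B
A captures 940; B captures 213.

940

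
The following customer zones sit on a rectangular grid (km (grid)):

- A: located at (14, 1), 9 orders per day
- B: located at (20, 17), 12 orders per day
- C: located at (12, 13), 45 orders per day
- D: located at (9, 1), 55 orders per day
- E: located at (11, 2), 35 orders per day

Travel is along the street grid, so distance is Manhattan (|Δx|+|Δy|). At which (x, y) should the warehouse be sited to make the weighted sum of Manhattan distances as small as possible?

(11, 2)

Manhattan distance separates: Σwᵢ(|x−xᵢ|+|y−yᵢ|) = Σwᵢ|x−xᵢ| + Σwᵢ|y−yᵢ|, so x and y are optimised independently as 1-D weighted medians.
Total weight W = 156; half = 78.
x-coordinate, sorted with cumulative weight:
  x=9 (D, w=55) cum 55
  x=11 (E, w=35) cum 90  ← median
  x=12 (C, w=45) cum 135
  x=14 (A, w=9) cum 144
  x=20 (B, w=12) cum 156
⇒ x* = 11
y-coordinate, sorted with cumulative weight:
  y=1 (A, w=9) cum 9
  y=1 (D, w=55) cum 64
  y=2 (E, w=35) cum 99  ← median
  y=13 (C, w=45) cum 144
  y=17 (B, w=12) cum 156
⇒ y* = 2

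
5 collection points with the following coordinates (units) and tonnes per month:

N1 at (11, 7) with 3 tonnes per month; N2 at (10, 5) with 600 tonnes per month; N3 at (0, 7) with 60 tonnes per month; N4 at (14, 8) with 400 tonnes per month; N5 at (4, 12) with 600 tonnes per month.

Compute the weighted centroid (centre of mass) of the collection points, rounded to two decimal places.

The minimiser of Σwᵢ‖p−pᵢ‖² is the weighted centroid p* = (Σwᵢpᵢ)/(Σwᵢ).
Σwᵢ = 1663.
Σwᵢxᵢ = 3·11 + 600·10 + 60·0 + 400·14 + 600·4 = 14033.
Σwᵢyᵢ = 3·7 + 600·5 + 60·7 + 400·8 + 600·12 = 13841.
x* = 14033/1663 = 8.44, y* = 13841/1663 = 8.32.

(8.44, 8.32)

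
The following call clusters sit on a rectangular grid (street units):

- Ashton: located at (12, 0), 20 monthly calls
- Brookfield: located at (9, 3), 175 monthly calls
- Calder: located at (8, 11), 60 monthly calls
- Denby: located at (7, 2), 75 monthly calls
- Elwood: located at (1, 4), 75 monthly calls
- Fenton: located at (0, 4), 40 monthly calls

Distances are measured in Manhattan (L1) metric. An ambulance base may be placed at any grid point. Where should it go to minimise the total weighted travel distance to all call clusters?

Manhattan distance separates: Σwᵢ(|x−xᵢ|+|y−yᵢ|) = Σwᵢ|x−xᵢ| + Σwᵢ|y−yᵢ|, so x and y are optimised independently as 1-D weighted medians.
Total weight W = 445; half = 222.5.
x-coordinate, sorted with cumulative weight:
  x=0 (Fenton, w=40) cum 40
  x=1 (Elwood, w=75) cum 115
  x=7 (Denby, w=75) cum 190
  x=8 (Calder, w=60) cum 250  ← median
  x=9 (Brookfield, w=175) cum 425
  x=12 (Ashton, w=20) cum 445
⇒ x* = 8
y-coordinate, sorted with cumulative weight:
  y=0 (Ashton, w=20) cum 20
  y=2 (Denby, w=75) cum 95
  y=3 (Brookfield, w=175) cum 270  ← median
  y=4 (Elwood, w=75) cum 345
  y=4 (Fenton, w=40) cum 385
  y=11 (Calder, w=60) cum 445
⇒ y* = 3

(8, 3)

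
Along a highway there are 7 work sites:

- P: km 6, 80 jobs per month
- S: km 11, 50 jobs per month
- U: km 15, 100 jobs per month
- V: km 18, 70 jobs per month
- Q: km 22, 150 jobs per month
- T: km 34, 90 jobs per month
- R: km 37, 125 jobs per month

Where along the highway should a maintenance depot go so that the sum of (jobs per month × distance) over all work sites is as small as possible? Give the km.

x = 22

For a sum of weighted absolute distances on a line, the optimum is the weighted median (not the mean). Total weight W = 665; half-weight = 332.5.
Sort by position and accumulate weight:
  km 6 (P, w=80) → cum 80
  km 11 (S, w=50) → cum 130
  km 15 (U, w=100) → cum 230
  km 18 (V, w=70) → cum 300
  km 22 (Q, w=150) → cum 450  ≥ 332.5 → median here
  km 34 (T, w=90) → cum 540
  km 37 (R, w=125) → cum 665
Optimal location: km 22.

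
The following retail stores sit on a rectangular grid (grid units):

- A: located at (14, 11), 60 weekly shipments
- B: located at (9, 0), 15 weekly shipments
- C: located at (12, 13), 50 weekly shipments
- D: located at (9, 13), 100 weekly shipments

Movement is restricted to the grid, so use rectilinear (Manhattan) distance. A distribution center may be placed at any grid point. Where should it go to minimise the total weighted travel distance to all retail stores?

(9, 13)

Manhattan distance separates: Σwᵢ(|x−xᵢ|+|y−yᵢ|) = Σwᵢ|x−xᵢ| + Σwᵢ|y−yᵢ|, so x and y are optimised independently as 1-D weighted medians.
Total weight W = 225; half = 112.5.
x-coordinate, sorted with cumulative weight:
  x=9 (B, w=15) cum 15
  x=9 (D, w=100) cum 115  ← median
  x=12 (C, w=50) cum 165
  x=14 (A, w=60) cum 225
⇒ x* = 9
y-coordinate, sorted with cumulative weight:
  y=0 (B, w=15) cum 15
  y=11 (A, w=60) cum 75
  y=13 (C, w=50) cum 125  ← median
  y=13 (D, w=100) cum 225
⇒ y* = 13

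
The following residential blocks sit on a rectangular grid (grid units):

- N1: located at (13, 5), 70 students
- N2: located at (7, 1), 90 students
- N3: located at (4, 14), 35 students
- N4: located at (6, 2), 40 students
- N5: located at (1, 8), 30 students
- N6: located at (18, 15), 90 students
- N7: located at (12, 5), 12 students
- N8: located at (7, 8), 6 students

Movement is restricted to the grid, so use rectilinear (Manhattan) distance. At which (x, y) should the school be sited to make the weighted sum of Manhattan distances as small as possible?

Manhattan distance separates: Σwᵢ(|x−xᵢ|+|y−yᵢ|) = Σwᵢ|x−xᵢ| + Σwᵢ|y−yᵢ|, so x and y are optimised independently as 1-D weighted medians.
Total weight W = 373; half = 186.5.
x-coordinate, sorted with cumulative weight:
  x=1 (N5, w=30) cum 30
  x=4 (N3, w=35) cum 65
  x=6 (N4, w=40) cum 105
  x=7 (N2, w=90) cum 195  ← median
  x=7 (N8, w=6) cum 201
  x=12 (N7, w=12) cum 213
  x=13 (N1, w=70) cum 283
  x=18 (N6, w=90) cum 373
⇒ x* = 7
y-coordinate, sorted with cumulative weight:
  y=1 (N2, w=90) cum 90
  y=2 (N4, w=40) cum 130
  y=5 (N1, w=70) cum 200  ← median
  y=5 (N7, w=12) cum 212
  y=8 (N5, w=30) cum 242
  y=8 (N8, w=6) cum 248
  y=14 (N3, w=35) cum 283
  y=15 (N6, w=90) cum 373
⇒ y* = 5

(7, 5)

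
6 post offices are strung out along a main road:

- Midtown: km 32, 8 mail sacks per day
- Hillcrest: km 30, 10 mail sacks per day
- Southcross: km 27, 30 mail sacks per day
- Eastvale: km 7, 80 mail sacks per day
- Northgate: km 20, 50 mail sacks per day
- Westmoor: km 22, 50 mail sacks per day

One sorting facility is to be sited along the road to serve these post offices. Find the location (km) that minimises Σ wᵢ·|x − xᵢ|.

For a sum of weighted absolute distances on a line, the optimum is the weighted median (not the mean). Total weight W = 228; half-weight = 114.
Sort by position and accumulate weight:
  km 7 (Eastvale, w=80) → cum 80
  km 20 (Northgate, w=50) → cum 130  ≥ 114 → median here
  km 22 (Westmoor, w=50) → cum 180
  km 27 (Southcross, w=30) → cum 210
  km 30 (Hillcrest, w=10) → cum 220
  km 32 (Midtown, w=8) → cum 228
Optimal location: km 20.

x = 20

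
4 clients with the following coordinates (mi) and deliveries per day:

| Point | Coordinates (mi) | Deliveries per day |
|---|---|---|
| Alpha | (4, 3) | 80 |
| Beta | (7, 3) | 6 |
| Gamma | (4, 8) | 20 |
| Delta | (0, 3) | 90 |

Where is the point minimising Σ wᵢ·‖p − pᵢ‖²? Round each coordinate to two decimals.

The minimiser of Σwᵢ‖p−pᵢ‖² is the weighted centroid p* = (Σwᵢpᵢ)/(Σwᵢ).
Σwᵢ = 196.
Σwᵢxᵢ = 80·4 + 6·7 + 20·4 + 90·0 = 442.
Σwᵢyᵢ = 80·3 + 6·3 + 20·8 + 90·3 = 688.
x* = 442/196 = 2.26, y* = 688/196 = 3.51.

(2.26, 3.51)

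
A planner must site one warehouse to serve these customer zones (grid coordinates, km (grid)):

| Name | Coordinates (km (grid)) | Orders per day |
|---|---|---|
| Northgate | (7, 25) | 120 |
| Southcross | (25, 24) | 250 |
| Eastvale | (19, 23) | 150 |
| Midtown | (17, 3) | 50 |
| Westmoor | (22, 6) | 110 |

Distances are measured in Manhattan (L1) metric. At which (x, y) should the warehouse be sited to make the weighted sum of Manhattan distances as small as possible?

Manhattan distance separates: Σwᵢ(|x−xᵢ|+|y−yᵢ|) = Σwᵢ|x−xᵢ| + Σwᵢ|y−yᵢ|, so x and y are optimised independently as 1-D weighted medians.
Total weight W = 680; half = 340.
x-coordinate, sorted with cumulative weight:
  x=7 (Northgate, w=120) cum 120
  x=17 (Midtown, w=50) cum 170
  x=19 (Eastvale, w=150) cum 320
  x=22 (Westmoor, w=110) cum 430  ← median
  x=25 (Southcross, w=250) cum 680
⇒ x* = 22
y-coordinate, sorted with cumulative weight:
  y=3 (Midtown, w=50) cum 50
  y=6 (Westmoor, w=110) cum 160
  y=23 (Eastvale, w=150) cum 310
  y=24 (Southcross, w=250) cum 560  ← median
  y=25 (Northgate, w=120) cum 680
⇒ y* = 24

(22, 24)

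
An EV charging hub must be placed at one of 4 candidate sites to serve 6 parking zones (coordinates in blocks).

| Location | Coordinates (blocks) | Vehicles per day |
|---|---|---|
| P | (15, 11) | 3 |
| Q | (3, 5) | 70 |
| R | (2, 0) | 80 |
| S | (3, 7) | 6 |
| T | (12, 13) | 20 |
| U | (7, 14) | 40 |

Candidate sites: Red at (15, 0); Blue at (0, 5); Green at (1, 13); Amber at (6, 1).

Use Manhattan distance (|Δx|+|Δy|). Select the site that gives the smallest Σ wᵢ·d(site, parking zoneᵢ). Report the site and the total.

Total weighted distance at each candidate:
  Red (15, 0): total = 3577
  Blue (0, 5): total = 1903
  Green (1, 13): total = 2416
  Amber (6, 1): total = 1921
Minimum is at Blue with total 1903 blocks.

Blue, total 1903 blocks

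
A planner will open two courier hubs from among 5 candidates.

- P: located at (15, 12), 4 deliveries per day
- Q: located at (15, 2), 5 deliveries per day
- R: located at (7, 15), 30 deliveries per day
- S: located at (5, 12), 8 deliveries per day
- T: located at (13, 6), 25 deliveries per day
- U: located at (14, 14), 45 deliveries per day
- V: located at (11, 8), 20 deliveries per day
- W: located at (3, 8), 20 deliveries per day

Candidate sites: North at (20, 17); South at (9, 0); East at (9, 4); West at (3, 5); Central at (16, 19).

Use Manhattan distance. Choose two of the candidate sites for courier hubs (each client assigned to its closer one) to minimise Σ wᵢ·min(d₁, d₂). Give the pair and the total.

Evaluate every pair (each demand assigned to the nearer of the two):
  {East, Central}: total = 1343
  {West, Central}: total = 1439
  {North, East}: total = 1441
  {East, West}: total = 1563
  {North, West}: total = 1567
  {South, Central}: total = 1635
  {South, East}: total = 1727
  {North, South}: total = 1793
  {South, West}: total = 1969
  {North, Central}: total = 2171
Best pair: {East, Central} with total 1343.

{East, Central}, total 1343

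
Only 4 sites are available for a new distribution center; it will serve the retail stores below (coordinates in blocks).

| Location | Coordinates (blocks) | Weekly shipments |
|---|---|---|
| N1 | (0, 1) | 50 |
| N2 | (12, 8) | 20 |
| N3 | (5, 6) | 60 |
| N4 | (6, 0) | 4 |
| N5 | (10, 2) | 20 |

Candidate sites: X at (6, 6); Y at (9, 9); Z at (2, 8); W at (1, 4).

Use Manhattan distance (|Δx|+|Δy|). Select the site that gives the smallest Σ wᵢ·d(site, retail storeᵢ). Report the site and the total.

Total weighted distance at each candidate:
  X (6, 6): total = 954
  Y (9, 9): total = 1558
  Z (2, 8): total = 1278
  W (1, 4): total = 1116
Minimum is at X with total 954 blocks.

X, total 954 blocks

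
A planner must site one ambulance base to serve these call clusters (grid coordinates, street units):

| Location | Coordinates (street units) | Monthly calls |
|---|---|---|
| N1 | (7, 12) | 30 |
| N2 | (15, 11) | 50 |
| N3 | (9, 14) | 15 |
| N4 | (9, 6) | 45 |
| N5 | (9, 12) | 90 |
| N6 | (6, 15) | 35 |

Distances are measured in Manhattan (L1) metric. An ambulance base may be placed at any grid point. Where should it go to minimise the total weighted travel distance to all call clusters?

(9, 12)

Manhattan distance separates: Σwᵢ(|x−xᵢ|+|y−yᵢ|) = Σwᵢ|x−xᵢ| + Σwᵢ|y−yᵢ|, so x and y are optimised independently as 1-D weighted medians.
Total weight W = 265; half = 132.5.
x-coordinate, sorted with cumulative weight:
  x=6 (N6, w=35) cum 35
  x=7 (N1, w=30) cum 65
  x=9 (N3, w=15) cum 80
  x=9 (N4, w=45) cum 125
  x=9 (N5, w=90) cum 215  ← median
  x=15 (N2, w=50) cum 265
⇒ x* = 9
y-coordinate, sorted with cumulative weight:
  y=6 (N4, w=45) cum 45
  y=11 (N2, w=50) cum 95
  y=12 (N1, w=30) cum 125
  y=12 (N5, w=90) cum 215  ← median
  y=14 (N3, w=15) cum 230
  y=15 (N6, w=35) cum 265
⇒ y* = 12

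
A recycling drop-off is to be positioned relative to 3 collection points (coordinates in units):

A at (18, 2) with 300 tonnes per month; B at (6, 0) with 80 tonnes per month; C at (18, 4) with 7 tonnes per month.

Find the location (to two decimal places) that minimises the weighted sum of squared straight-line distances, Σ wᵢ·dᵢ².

(15.52, 1.62)

The minimiser of Σwᵢ‖p−pᵢ‖² is the weighted centroid p* = (Σwᵢpᵢ)/(Σwᵢ).
Σwᵢ = 387.
Σwᵢxᵢ = 300·18 + 80·6 + 7·18 = 6006.
Σwᵢyᵢ = 300·2 + 80·0 + 7·4 = 628.
x* = 6006/387 = 15.52, y* = 628/387 = 1.62.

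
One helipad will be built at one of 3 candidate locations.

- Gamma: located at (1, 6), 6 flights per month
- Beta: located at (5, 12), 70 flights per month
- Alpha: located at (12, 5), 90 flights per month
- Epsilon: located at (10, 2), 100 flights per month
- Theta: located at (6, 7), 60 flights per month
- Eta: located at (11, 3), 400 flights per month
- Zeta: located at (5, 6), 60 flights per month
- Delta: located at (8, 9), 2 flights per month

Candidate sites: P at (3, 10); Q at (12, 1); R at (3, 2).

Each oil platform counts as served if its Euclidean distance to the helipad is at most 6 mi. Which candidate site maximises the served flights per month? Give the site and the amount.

Coverage radius r = 6 mi; a point is covered iff (Δx)²+(Δy)² ≤ 6² = 36.
  P (3, 10): covers {Gamma, Beta, Theta, Zeta, Delta} → 198
  Q (12, 1): covers {Alpha, Epsilon, Eta} → 590
  R (3, 2): covers {Gamma, Theta, Zeta} → 126
Maximum coverage at Q: 590 flights per month.

Q, covering 590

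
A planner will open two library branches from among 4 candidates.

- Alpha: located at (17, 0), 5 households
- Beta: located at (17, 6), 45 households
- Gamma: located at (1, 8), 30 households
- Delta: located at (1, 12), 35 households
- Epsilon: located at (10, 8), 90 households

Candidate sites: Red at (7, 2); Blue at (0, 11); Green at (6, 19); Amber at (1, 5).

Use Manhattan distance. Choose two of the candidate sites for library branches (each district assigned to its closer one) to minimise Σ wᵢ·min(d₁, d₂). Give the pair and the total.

Evaluate every pair (each demand assigned to the nearer of the two):
  {Red, Blue}: total = 1690
  {Red, Amber}: total = 1835
  {Blue, Amber}: total = 2110
  {Red, Green}: total = 2280
  {Green, Amber}: total = 2285
  {Blue, Green}: total = 2490
Best pair: {Red, Blue} with total 1690.

{Red, Blue}, total 1690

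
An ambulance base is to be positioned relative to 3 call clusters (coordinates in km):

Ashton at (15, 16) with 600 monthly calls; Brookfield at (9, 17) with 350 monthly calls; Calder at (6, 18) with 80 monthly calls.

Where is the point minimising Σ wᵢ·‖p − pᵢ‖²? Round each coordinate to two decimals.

(12.26, 16.50)

The minimiser of Σwᵢ‖p−pᵢ‖² is the weighted centroid p* = (Σwᵢpᵢ)/(Σwᵢ).
Σwᵢ = 1030.
Σwᵢxᵢ = 600·15 + 350·9 + 80·6 = 12630.
Σwᵢyᵢ = 600·16 + 350·17 + 80·18 = 16990.
x* = 12630/1030 = 12.26, y* = 16990/1030 = 16.50.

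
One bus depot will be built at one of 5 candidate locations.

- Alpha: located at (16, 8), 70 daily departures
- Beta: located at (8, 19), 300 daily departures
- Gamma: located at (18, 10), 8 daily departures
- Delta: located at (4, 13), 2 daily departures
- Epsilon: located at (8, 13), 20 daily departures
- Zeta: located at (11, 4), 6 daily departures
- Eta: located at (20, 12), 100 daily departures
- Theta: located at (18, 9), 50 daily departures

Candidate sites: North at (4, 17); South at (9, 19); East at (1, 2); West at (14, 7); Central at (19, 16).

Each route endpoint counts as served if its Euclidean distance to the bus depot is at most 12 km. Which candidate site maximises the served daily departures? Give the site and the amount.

Coverage radius r = 12 km; a point is covered iff (Δx)²+(Δy)² ≤ 12² = 144.
  North (4, 17): covers {Beta, Delta, Epsilon} → 322
  South (9, 19): covers {Beta, Delta, Epsilon} → 322
  East (1, 2): covers {Delta, Zeta} → 8
  West (14, 7): covers {Alpha, Gamma, Delta, Epsilon, Zeta, Eta, Theta} → 256
  Central (19, 16): covers {Alpha, Beta, Gamma, Epsilon, Eta, Theta} → 548
Maximum coverage at Central: 548 daily departures.

Central, covering 548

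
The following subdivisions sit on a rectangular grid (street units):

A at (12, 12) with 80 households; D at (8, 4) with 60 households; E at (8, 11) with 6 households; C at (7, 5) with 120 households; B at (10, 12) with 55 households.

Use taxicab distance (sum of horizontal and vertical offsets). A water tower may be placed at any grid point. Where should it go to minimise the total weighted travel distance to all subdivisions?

(8, 5)

Manhattan distance separates: Σwᵢ(|x−xᵢ|+|y−yᵢ|) = Σwᵢ|x−xᵢ| + Σwᵢ|y−yᵢ|, so x and y are optimised independently as 1-D weighted medians.
Total weight W = 321; half = 160.5.
x-coordinate, sorted with cumulative weight:
  x=7 (C, w=120) cum 120
  x=8 (D, w=60) cum 180  ← median
  x=8 (E, w=6) cum 186
  x=10 (B, w=55) cum 241
  x=12 (A, w=80) cum 321
⇒ x* = 8
y-coordinate, sorted with cumulative weight:
  y=4 (D, w=60) cum 60
  y=5 (C, w=120) cum 180  ← median
  y=11 (E, w=6) cum 186
  y=12 (A, w=80) cum 266
  y=12 (B, w=55) cum 321
⇒ y* = 5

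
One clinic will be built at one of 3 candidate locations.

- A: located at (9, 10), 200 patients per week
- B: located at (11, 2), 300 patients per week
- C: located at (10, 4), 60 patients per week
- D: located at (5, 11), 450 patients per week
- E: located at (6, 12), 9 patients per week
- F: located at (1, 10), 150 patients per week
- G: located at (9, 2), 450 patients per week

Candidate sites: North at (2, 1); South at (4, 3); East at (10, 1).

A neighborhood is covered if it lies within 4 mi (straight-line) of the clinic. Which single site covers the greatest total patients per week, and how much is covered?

Coverage radius r = 4 mi; a point is covered iff (Δx)²+(Δy)² ≤ 4² = 16.
  North (2, 1): covers {none} → 0
  South (4, 3): covers {none} → 0
  East (10, 1): covers {B, C, G} → 810
Maximum coverage at East: 810 patients per week.

East, covering 810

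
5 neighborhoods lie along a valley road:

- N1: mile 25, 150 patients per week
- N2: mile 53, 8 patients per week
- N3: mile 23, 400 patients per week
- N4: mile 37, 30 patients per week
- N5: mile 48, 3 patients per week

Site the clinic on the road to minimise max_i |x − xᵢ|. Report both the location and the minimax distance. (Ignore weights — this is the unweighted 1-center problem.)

The 1-center on a line is the midpoint of the two extreme points: leftmost at 23, rightmost at 53.
Optimal location = (23 + 53)/2 = 38; maximum distance = (53 − 23)/2 = 15.

location 38, max distance 15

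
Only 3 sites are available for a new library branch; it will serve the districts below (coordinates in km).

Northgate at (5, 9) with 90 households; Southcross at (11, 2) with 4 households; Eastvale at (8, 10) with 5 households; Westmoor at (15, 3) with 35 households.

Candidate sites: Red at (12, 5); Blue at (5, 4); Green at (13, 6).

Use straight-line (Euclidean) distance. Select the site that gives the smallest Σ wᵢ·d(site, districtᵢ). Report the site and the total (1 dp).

Blue, total 860.6 km

Total weighted distance at each candidate:
  Red (12, 5): total = 896.5
  Blue (5, 4): total = 860.6
  Green (13, 6): total = 945.1
Minimum is at Blue with total 860.6 km.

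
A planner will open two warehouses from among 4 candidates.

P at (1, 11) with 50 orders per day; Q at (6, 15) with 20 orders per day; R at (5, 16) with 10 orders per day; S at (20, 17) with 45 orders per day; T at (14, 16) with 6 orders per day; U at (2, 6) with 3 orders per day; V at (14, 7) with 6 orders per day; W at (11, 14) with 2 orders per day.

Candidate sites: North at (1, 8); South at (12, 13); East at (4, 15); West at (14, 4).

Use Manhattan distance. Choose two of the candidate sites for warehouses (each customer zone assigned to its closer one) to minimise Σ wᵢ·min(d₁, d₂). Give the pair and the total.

Evaluate every pair (each demand assigned to the nearer of the two):
  {North, South}: total = 1041
  {South, East}: total = 1065
  {North, East}: total = 1195
  {East, West}: total = 1353
  {North, West}: total = 1490
  {South, West}: total = 1544
Best pair: {North, South} with total 1041.

{North, South}, total 1041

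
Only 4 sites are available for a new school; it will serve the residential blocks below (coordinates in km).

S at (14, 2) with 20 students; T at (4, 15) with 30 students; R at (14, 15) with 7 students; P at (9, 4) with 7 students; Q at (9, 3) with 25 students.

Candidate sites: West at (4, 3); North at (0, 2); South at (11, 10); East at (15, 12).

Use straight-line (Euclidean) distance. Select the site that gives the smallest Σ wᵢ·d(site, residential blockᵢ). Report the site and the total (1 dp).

South, total 696.0 km

Total weighted distance at each candidate:
  West (4, 3): total = 831.0
  North (0, 2): total = 1112.7
  South (11, 10): total = 696.0
  East (15, 12): total = 905.6
Minimum is at South with total 696.0 km.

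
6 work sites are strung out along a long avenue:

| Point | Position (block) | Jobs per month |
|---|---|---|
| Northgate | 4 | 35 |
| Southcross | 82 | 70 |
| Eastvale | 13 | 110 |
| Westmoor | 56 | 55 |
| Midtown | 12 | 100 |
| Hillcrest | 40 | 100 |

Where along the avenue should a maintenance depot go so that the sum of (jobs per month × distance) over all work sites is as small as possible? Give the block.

For a sum of weighted absolute distances on a line, the optimum is the weighted median (not the mean). Total weight W = 470; half-weight = 235.
Sort by position and accumulate weight:
  block 4 (Northgate, w=35) → cum 35
  block 12 (Midtown, w=100) → cum 135
  block 13 (Eastvale, w=110) → cum 245  ≥ 235 → median here
  block 40 (Hillcrest, w=100) → cum 345
  block 56 (Westmoor, w=55) → cum 400
  block 82 (Southcross, w=70) → cum 470
Optimal location: block 13.

x = 13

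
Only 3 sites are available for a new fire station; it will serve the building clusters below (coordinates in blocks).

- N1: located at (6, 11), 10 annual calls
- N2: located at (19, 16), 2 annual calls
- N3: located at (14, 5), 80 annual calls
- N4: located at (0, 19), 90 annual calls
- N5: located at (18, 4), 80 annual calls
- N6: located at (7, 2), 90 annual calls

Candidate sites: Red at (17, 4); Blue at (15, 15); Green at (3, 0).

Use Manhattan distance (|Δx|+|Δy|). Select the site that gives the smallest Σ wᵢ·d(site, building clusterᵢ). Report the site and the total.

Total weighted distance at each candidate:
  Red (17, 4): total = 4568
  Blue (15, 15): total = 5740
  Green (3, 0): total = 5524
Minimum is at Red with total 4568 blocks.

Red, total 4568 blocks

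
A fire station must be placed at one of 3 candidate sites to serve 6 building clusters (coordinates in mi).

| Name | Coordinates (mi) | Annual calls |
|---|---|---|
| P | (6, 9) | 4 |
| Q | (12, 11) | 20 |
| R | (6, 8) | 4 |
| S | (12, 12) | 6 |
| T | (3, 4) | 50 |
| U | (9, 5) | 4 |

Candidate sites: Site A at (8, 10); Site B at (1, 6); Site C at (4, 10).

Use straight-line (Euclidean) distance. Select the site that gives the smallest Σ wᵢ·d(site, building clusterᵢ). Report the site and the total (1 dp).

Site B, total 535.4 mi

Total weighted distance at each candidate:
  Site A (8, 10): total = 540.5
  Site B (1, 6): total = 535.4
  Site C (4, 10): total = 563.4
Minimum is at Site B with total 535.4 mi.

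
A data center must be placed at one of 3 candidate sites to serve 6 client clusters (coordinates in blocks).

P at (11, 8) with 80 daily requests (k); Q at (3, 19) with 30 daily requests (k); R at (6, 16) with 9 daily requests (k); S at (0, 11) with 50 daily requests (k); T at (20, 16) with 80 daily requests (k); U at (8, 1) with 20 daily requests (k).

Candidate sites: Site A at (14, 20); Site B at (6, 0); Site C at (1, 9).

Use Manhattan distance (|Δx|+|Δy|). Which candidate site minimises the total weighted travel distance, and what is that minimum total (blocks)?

Site C, total 3878 blocks

Total weighted distance at each candidate:
  Site A (14, 20): total = 4118
  Site B (6, 0): total = 5154
  Site C (1, 9): total = 3878
Minimum is at Site C with total 3878 blocks.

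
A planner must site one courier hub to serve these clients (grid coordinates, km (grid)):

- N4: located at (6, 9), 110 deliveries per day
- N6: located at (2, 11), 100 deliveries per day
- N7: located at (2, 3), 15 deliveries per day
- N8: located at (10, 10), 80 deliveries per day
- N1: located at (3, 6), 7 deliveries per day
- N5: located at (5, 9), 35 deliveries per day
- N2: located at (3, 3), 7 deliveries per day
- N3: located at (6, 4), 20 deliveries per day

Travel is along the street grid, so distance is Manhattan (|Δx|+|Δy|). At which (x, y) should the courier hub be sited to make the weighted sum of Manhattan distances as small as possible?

Manhattan distance separates: Σwᵢ(|x−xᵢ|+|y−yᵢ|) = Σwᵢ|x−xᵢ| + Σwᵢ|y−yᵢ|, so x and y are optimised independently as 1-D weighted medians.
Total weight W = 374; half = 187.
x-coordinate, sorted with cumulative weight:
  x=2 (N6, w=100) cum 100
  x=2 (N7, w=15) cum 115
  x=3 (N1, w=7) cum 122
  x=3 (N2, w=7) cum 129
  x=5 (N5, w=35) cum 164
  x=6 (N4, w=110) cum 274  ← median
  x=6 (N3, w=20) cum 294
  x=10 (N8, w=80) cum 374
⇒ x* = 6
y-coordinate, sorted with cumulative weight:
  y=3 (N7, w=15) cum 15
  y=3 (N2, w=7) cum 22
  y=4 (N3, w=20) cum 42
  y=6 (N1, w=7) cum 49
  y=9 (N4, w=110) cum 159
  y=9 (N5, w=35) cum 194  ← median
  y=10 (N8, w=80) cum 274
  y=11 (N6, w=100) cum 374
⇒ y* = 9

(6, 9)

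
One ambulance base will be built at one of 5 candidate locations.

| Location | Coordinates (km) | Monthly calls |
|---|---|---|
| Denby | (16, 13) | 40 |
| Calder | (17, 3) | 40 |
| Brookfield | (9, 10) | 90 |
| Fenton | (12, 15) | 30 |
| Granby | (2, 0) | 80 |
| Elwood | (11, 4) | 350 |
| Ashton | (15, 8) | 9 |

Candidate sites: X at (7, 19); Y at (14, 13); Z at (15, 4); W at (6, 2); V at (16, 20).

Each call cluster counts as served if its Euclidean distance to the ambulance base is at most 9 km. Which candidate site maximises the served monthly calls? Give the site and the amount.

Coverage radius r = 9 km; a point is covered iff (Δx)²+(Δy)² ≤ 9² = 81.
  X (7, 19): covers {Fenton} → 30
  Y (14, 13): covers {Denby, Brookfield, Fenton, Ashton} → 169
  Z (15, 4): covers {Calder, Brookfield, Elwood, Ashton} → 489
  W (6, 2): covers {Brookfield, Granby, Elwood} → 520
  V (16, 20): covers {Denby, Fenton} → 70
Maximum coverage at W: 520 monthly calls.

W, covering 520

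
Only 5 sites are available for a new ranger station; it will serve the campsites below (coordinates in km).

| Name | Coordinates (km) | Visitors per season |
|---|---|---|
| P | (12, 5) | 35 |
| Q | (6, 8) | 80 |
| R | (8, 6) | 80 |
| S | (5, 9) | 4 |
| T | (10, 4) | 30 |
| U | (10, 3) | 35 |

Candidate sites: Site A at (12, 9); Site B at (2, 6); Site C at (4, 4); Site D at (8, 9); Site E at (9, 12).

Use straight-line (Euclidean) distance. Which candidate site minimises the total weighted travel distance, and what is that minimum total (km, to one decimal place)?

Site D, total 1011.8 km

Total weighted distance at each candidate:
  Site A (12, 9): total = 1437.5
  Site B (2, 6): total = 1752.9
  Site C (4, 4): total = 1411.0
  Site D (8, 9): total = 1011.8
  Site E (9, 12): total = 1732.0
Minimum is at Site D with total 1011.8 km.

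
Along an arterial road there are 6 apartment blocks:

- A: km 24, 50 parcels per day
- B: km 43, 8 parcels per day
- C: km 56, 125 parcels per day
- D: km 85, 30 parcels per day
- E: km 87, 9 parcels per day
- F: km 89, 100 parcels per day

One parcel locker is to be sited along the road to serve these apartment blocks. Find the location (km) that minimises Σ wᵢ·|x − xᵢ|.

x = 56

For a sum of weighted absolute distances on a line, the optimum is the weighted median (not the mean). Total weight W = 322; half-weight = 161.
Sort by position and accumulate weight:
  km 24 (A, w=50) → cum 50
  km 43 (B, w=8) → cum 58
  km 56 (C, w=125) → cum 183  ≥ 161 → median here
  km 85 (D, w=30) → cum 213
  km 87 (E, w=9) → cum 222
  km 89 (F, w=100) → cum 322
Optimal location: km 56.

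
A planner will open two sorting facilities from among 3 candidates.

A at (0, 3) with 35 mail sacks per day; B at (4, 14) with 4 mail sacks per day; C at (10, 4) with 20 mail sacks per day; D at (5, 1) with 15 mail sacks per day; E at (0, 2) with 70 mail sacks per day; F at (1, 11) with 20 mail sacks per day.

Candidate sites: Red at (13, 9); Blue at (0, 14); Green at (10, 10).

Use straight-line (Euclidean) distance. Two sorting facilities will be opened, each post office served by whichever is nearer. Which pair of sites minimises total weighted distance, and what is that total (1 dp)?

{Blue, Green}, total 1578.7

Evaluate every pair (each demand assigned to the nearer of the two):
  {Blue, Green}: total = 1578.7
  {Red, Blue}: total = 1590.6
  {Red, Green}: total = 1804.7
Best pair: {Blue, Green} with total 1578.7.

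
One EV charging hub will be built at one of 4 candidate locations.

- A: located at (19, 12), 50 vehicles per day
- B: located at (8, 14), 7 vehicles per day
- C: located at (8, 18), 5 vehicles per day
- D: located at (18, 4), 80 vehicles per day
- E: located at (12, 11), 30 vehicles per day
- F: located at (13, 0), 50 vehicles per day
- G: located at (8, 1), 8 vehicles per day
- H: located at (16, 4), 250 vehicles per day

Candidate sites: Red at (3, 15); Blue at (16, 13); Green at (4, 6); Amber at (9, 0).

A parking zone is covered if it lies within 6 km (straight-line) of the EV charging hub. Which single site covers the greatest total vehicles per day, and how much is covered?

Blue, covering 80

Coverage radius r = 6 km; a point is covered iff (Δx)²+(Δy)² ≤ 6² = 36.
  Red (3, 15): covers {B, C} → 12
  Blue (16, 13): covers {A, E} → 80
  Green (4, 6): covers {none} → 0
  Amber (9, 0): covers {F, G} → 58
Maximum coverage at Blue: 80 vehicles per day.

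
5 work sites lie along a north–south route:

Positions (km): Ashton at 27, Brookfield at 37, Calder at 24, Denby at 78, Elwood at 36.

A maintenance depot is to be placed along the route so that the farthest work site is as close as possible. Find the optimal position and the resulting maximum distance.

The 1-center on a line is the midpoint of the two extreme points: leftmost at 24, rightmost at 78.
Optimal location = (24 + 78)/2 = 51; maximum distance = (78 − 24)/2 = 27.

location 51, max distance 27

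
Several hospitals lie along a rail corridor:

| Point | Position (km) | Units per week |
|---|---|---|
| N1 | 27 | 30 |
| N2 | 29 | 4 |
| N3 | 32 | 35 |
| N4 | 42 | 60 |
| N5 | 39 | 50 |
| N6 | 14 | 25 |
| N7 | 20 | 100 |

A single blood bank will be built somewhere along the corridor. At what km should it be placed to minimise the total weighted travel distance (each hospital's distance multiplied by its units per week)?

x = 27

For a sum of weighted absolute distances on a line, the optimum is the weighted median (not the mean). Total weight W = 304; half-weight = 152.
Sort by position and accumulate weight:
  km 14 (N6, w=25) → cum 25
  km 20 (N7, w=100) → cum 125
  km 27 (N1, w=30) → cum 155  ≥ 152 → median here
  km 29 (N2, w=4) → cum 159
  km 32 (N3, w=35) → cum 194
  km 39 (N5, w=50) → cum 244
  km 42 (N4, w=60) → cum 304
Optimal location: km 27.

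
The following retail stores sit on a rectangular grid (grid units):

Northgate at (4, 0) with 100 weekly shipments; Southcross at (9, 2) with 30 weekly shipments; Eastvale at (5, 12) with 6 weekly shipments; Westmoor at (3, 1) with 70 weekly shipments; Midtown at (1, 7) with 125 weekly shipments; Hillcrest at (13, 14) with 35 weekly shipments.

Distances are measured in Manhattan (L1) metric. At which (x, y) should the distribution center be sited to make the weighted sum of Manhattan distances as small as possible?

(3, 2)

Manhattan distance separates: Σwᵢ(|x−xᵢ|+|y−yᵢ|) = Σwᵢ|x−xᵢ| + Σwᵢ|y−yᵢ|, so x and y are optimised independently as 1-D weighted medians.
Total weight W = 366; half = 183.
x-coordinate, sorted with cumulative weight:
  x=1 (Midtown, w=125) cum 125
  x=3 (Westmoor, w=70) cum 195  ← median
  x=4 (Northgate, w=100) cum 295
  x=5 (Eastvale, w=6) cum 301
  x=9 (Southcross, w=30) cum 331
  x=13 (Hillcrest, w=35) cum 366
⇒ x* = 3
y-coordinate, sorted with cumulative weight:
  y=0 (Northgate, w=100) cum 100
  y=1 (Westmoor, w=70) cum 170
  y=2 (Southcross, w=30) cum 200  ← median
  y=7 (Midtown, w=125) cum 325
  y=12 (Eastvale, w=6) cum 331
  y=14 (Hillcrest, w=35) cum 366
⇒ y* = 2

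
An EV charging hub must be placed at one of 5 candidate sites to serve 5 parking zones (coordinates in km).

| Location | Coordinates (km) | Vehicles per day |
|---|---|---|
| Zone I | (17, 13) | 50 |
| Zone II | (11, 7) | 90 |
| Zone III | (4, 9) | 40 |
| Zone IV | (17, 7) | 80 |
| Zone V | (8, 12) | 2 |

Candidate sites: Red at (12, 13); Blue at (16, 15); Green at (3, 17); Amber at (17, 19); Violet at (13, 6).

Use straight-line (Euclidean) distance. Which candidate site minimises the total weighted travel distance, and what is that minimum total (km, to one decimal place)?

Total weighted distance at each candidate:
  Red (12, 13): total = 1788.3
  Blue (16, 15): total = 2159.6
  Green (3, 17): total = 3593.6
  Amber (17, 19): total = 3146.3
  Violet (13, 6): total = 1329.3
Minimum is at Violet with total 1329.3 km.

Violet, total 1329.3 km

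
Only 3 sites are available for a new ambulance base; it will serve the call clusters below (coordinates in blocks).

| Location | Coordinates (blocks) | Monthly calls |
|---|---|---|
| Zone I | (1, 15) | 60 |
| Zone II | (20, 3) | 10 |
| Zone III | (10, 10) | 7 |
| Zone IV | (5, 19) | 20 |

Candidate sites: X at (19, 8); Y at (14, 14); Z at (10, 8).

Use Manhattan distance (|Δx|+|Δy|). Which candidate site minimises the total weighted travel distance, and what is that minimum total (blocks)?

Total weighted distance at each candidate:
  X (19, 8): total = 2137
  Y (14, 14): total = 1346
  Z (10, 8): total = 1444
Minimum is at Y with total 1346 blocks.

Y, total 1346 blocks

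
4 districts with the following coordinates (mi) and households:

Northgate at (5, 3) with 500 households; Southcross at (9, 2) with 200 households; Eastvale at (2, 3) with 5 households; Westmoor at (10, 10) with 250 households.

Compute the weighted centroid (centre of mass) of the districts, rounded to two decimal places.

(7.13, 4.62)

The minimiser of Σwᵢ‖p−pᵢ‖² is the weighted centroid p* = (Σwᵢpᵢ)/(Σwᵢ).
Σwᵢ = 955.
Σwᵢxᵢ = 500·5 + 200·9 + 5·2 + 250·10 = 6810.
Σwᵢyᵢ = 500·3 + 200·2 + 5·3 + 250·10 = 4415.
x* = 6810/955 = 7.13, y* = 4415/955 = 4.62.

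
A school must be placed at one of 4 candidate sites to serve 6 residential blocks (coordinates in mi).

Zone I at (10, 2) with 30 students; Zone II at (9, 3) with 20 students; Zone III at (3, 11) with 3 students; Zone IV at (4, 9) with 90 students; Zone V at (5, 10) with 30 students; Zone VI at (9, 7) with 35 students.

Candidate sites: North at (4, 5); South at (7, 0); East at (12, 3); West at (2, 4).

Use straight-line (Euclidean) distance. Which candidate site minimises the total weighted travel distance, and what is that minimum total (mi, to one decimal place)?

North, total 1028.6 mi

Total weighted distance at each candidate:
  North (4, 5): total = 1028.6
  South (7, 0): total = 1630.0
  East (12, 3): total = 1535.2
  West (2, 4): total = 1362.5
Minimum is at North with total 1028.6 mi.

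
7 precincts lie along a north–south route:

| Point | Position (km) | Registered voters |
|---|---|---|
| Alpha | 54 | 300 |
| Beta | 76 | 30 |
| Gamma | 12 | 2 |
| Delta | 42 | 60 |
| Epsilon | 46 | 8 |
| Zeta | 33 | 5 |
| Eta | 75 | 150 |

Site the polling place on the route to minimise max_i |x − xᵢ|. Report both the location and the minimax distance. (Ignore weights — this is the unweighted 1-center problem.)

location 44, max distance 32

The 1-center on a line is the midpoint of the two extreme points: leftmost at 12, rightmost at 76.
Optimal location = (12 + 76)/2 = 44; maximum distance = (76 − 12)/2 = 32.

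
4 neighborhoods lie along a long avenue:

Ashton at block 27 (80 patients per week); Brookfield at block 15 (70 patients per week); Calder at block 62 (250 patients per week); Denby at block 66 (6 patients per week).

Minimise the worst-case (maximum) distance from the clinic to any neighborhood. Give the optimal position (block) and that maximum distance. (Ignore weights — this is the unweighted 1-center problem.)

location 40.5, max distance 25.5

The 1-center on a line is the midpoint of the two extreme points: leftmost at 15, rightmost at 66.
Optimal location = (15 + 66)/2 = 40.5; maximum distance = (66 − 15)/2 = 25.5.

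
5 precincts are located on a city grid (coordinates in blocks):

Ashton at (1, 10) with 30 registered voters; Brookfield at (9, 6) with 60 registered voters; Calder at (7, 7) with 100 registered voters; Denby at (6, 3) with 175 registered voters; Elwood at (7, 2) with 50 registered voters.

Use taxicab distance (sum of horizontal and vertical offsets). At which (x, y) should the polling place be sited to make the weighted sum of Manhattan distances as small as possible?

(7, 3)

Manhattan distance separates: Σwᵢ(|x−xᵢ|+|y−yᵢ|) = Σwᵢ|x−xᵢ| + Σwᵢ|y−yᵢ|, so x and y are optimised independently as 1-D weighted medians.
Total weight W = 415; half = 207.5.
x-coordinate, sorted with cumulative weight:
  x=1 (Ashton, w=30) cum 30
  x=6 (Denby, w=175) cum 205
  x=7 (Calder, w=100) cum 305  ← median
  x=7 (Elwood, w=50) cum 355
  x=9 (Brookfield, w=60) cum 415
⇒ x* = 7
y-coordinate, sorted with cumulative weight:
  y=2 (Elwood, w=50) cum 50
  y=3 (Denby, w=175) cum 225  ← median
  y=6 (Brookfield, w=60) cum 285
  y=7 (Calder, w=100) cum 385
  y=10 (Ashton, w=30) cum 415
⇒ y* = 3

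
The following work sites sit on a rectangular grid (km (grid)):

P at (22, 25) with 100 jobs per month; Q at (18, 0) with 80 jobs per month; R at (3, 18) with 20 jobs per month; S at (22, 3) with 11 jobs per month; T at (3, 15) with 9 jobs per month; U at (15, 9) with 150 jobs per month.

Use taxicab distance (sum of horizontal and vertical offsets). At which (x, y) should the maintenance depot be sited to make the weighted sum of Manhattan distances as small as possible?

Manhattan distance separates: Σwᵢ(|x−xᵢ|+|y−yᵢ|) = Σwᵢ|x−xᵢ| + Σwᵢ|y−yᵢ|, so x and y are optimised independently as 1-D weighted medians.
Total weight W = 370; half = 185.
x-coordinate, sorted with cumulative weight:
  x=3 (R, w=20) cum 20
  x=3 (T, w=9) cum 29
  x=15 (U, w=150) cum 179
  x=18 (Q, w=80) cum 259  ← median
  x=22 (P, w=100) cum 359
  x=22 (S, w=11) cum 370
⇒ x* = 18
y-coordinate, sorted with cumulative weight:
  y=0 (Q, w=80) cum 80
  y=3 (S, w=11) cum 91
  y=9 (U, w=150) cum 241  ← median
  y=15 (T, w=9) cum 250
  y=18 (R, w=20) cum 270
  y=25 (P, w=100) cum 370
⇒ y* = 9

(18, 9)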